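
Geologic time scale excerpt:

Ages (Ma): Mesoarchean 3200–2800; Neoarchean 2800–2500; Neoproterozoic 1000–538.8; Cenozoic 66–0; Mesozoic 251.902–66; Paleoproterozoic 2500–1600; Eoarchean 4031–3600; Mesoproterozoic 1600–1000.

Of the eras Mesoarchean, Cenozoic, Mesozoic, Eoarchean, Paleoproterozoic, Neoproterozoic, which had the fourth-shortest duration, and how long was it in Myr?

Start − end for each: Mesoarchean 3200 − 2800 = 400; Cenozoic 66 − 0 = 66; Mesozoic 251.902 − 66 = 185.902; Eoarchean 4031 − 3600 = 431; Paleoproterozoic 2500 − 1600 = 900; Neoproterozoic 1000 − 538.8 = 461.2.
Ranking these from shortest: Cenozoic < Mesozoic < Mesoarchean < Eoarchean < Neoproterozoic < Paleoproterozoic.
Position 4 in that ranking is Eoarchean, which lasted 431 Myr.

Eoarchean, 431 million years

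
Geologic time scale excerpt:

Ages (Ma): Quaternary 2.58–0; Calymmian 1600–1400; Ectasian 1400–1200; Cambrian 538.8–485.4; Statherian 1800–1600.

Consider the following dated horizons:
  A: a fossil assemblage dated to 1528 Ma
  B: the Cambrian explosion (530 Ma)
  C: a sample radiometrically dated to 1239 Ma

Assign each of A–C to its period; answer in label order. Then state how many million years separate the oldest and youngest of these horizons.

A: 1528 Ma lies in 1600–1400 Ma, so Calymmian.
B: 530 Ma lies in 538.8–485.4 Ma, so Cambrian.
C: 1239 Ma lies in 1400–1200 Ma, so Ectasian.
Oldest = 1528 Ma, youngest = 530 Ma → span 998 Myr.

A — Calymmian; B — Cambrian; C — Ectasian; span 998 million years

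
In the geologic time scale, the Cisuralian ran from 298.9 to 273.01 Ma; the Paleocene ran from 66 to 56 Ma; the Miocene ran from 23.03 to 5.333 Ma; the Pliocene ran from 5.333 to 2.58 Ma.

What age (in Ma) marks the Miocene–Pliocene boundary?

The Miocene ends and the Pliocene begins at 5.333 Ma.

5.333 Ma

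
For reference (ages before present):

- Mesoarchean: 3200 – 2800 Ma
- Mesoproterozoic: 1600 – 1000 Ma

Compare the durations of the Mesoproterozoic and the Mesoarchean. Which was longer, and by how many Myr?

Mesoproterozoic: 1600 − 1000 = 600 Myr.
Mesoarchean: 3200 − 2800 = 400 Myr.
Difference: 600 − 400 = 200 Myr, so the Mesoproterozoic was longer.

Mesoproterozoic, by 200 million years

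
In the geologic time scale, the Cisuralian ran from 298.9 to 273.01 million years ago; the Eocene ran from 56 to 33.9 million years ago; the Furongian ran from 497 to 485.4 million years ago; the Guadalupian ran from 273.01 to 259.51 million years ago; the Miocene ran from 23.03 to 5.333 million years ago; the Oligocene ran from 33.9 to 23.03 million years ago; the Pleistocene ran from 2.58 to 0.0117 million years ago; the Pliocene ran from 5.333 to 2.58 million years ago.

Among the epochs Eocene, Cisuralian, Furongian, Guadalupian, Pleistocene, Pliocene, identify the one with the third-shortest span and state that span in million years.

Start − end for each: Eocene 56 − 33.9 = 22.1; Cisuralian 298.9 − 273.01 = 25.89; Furongian 497 − 485.4 = 11.6; Guadalupian 273.01 − 259.51 = 13.5; Pleistocene 2.58 − 0.0117 = 2.5683; Pliocene 5.333 − 2.58 = 2.753.
Ranking these from shortest: Pleistocene < Pliocene < Furongian < Guadalupian < Eocene < Cisuralian.
Position 3 in that ranking is Furongian, which lasted 11.6 Myr.

Furongian, 11.6 million years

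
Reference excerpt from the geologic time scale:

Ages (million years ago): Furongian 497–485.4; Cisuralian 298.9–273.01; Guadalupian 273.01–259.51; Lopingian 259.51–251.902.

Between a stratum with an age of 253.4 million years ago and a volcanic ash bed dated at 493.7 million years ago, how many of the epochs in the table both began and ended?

The older date is 493.7 Ma and the younger is 253.4 Ma.
Epochs with start < 493.7 and end > 253.4 Ma: Cisuralian (298.9–273.01), Guadalupian (273.01–259.51).
That is 2 complete epochs.

2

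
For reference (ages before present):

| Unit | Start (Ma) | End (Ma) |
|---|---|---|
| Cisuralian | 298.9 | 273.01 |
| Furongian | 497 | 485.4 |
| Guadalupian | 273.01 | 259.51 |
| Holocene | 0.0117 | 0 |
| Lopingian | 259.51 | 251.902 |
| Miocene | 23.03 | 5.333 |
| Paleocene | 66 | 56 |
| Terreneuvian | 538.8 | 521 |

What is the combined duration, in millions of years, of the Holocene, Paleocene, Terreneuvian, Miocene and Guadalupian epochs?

Each duration: Holocene = 0.0117; Paleocene = 10; Terreneuvian = 17.8; Miocene = 17.697; Guadalupian = 13.5.
Sum: 0.0117 + 10 + 17.8 + 17.697 + 13.5 = 59.0087 Myr.

59.0087 million years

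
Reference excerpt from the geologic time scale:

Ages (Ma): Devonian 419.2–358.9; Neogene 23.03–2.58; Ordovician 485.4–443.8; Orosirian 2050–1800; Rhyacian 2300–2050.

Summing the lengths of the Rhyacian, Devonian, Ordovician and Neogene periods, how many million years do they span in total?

372.35 million years

Duration is start − end for each: (2300 − 2050) + (419.2 − 358.9) + (485.4 − 443.8) + (23.03 − 2.58).
That is 250 + 60.3 + 41.6 + 20.45, which totals 372.35 million years.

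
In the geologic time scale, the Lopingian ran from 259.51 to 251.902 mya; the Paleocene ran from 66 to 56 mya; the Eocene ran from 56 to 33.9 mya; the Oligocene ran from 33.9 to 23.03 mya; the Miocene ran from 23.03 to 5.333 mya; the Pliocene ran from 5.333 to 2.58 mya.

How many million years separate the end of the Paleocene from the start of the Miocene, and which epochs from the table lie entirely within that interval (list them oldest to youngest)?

End of Paleocene = 56 Ma; start of Miocene = 23.03 Ma.
Gap = 56 − 23.03 = 32.97 Myr.
Epochs wholly inside 56–23.03 Ma: Eocene (56–33.9), Oligocene (33.9–23.03).

32.97 million years; Eocene, Oligocene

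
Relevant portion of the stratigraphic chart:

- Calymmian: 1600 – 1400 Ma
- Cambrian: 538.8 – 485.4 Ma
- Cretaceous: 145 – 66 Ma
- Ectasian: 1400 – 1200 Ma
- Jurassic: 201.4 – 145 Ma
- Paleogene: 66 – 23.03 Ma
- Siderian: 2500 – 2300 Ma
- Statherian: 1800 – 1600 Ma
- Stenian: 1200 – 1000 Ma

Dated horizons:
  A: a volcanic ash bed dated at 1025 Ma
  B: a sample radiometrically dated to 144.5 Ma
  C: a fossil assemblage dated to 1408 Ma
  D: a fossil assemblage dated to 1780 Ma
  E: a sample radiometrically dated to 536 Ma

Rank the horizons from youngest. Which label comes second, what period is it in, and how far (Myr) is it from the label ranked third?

E, in the Cambrian; 489 million years to A

Smaller Ma means younger, so youngest first: B 144.5 < E 536 < A 1025 < C 1408 < D 1780.
Counting 2 along gives E (536 Ma); the excerpt puts that inside the Cambrian, 538.8–485.4 Ma.
Next in line is A (1025 Ma), and 1025 − 536 = 489 Myr.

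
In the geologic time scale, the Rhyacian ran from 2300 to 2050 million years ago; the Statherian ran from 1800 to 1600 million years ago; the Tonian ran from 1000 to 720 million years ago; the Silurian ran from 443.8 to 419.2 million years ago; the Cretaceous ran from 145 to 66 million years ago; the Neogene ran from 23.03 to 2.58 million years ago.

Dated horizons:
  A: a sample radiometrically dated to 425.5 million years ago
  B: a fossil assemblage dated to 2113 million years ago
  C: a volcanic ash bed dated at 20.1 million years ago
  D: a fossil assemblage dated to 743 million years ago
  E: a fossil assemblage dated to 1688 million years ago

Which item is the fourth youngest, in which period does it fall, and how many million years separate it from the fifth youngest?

Smaller Ma means younger, so youngest first: C 20.1 < A 425.5 < D 743 < E 1688 < B 2113.
Counting 4 along gives E (1688 Ma); the excerpt puts that inside the Statherian, 1800–1600 Ma.
Next in line is B (2113 Ma), and 2113 − 1688 = 425 Myr.

E, in the Statherian; 425 million years to B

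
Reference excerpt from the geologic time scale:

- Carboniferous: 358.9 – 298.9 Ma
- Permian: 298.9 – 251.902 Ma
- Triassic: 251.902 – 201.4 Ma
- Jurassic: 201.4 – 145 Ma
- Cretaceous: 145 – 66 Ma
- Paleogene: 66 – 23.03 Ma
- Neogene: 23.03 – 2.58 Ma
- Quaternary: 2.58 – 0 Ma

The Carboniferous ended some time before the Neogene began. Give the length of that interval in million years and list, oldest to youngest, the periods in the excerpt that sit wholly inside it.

275.87 million years; Permian, Triassic, Jurassic, Cretaceous, Paleogene

The Carboniferous closes at 298.9 Ma and the Neogene opens at 23.03 Ma, so the interval is 298.9 − 23.03 = 275.87 Myr.
A period fits inside if it starts at or after 298.9 Ma and ends at or before 23.03 Ma; oldest first that gives Permian, Triassic, Jurassic, Cretaceous, Paleogene.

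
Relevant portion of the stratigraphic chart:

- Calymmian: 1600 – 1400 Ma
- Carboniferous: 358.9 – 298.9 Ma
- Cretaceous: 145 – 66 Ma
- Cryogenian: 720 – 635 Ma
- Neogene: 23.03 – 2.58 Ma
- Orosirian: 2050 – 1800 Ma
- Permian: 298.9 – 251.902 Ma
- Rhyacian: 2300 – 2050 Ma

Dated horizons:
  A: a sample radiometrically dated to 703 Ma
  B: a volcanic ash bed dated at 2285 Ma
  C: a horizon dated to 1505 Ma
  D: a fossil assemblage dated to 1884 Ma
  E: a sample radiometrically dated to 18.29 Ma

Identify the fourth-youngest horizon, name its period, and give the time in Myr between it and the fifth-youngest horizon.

Smaller Ma means younger, so youngest first: E 18.29 < A 703 < C 1505 < D 1884 < B 2285.
Counting 4 along gives D (1884 Ma); the excerpt puts that inside the Orosirian, 2050–1800 Ma.
Next in line is B (2285 Ma), and 2285 − 1884 = 401 Myr.

D, in the Orosirian; 401 million years to B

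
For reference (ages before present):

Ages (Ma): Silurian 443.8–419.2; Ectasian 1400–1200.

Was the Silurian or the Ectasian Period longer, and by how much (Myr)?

Ectasian, by 175.4 million years

Silurian: 443.8 − 419.2 = 24.6 Myr.
Ectasian: 1400 − 1200 = 200 Myr.
Difference: 200 − 24.6 = 175.4 Myr, so the Ectasian was longer.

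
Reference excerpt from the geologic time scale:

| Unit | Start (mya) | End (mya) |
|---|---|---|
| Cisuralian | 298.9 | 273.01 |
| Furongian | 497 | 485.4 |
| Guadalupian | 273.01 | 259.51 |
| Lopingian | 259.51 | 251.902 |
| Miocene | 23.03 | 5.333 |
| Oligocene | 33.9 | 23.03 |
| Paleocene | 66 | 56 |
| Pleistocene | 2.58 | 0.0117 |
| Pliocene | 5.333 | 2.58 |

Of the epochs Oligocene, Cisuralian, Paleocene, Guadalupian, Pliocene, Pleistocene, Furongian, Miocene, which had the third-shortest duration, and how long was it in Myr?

Paleocene, 10 million years

Durations: Oligocene 10.87; Cisuralian 25.89; Paleocene 10; Guadalupian 13.5; Pliocene 2.753; Pleistocene 2.5683; Furongian 11.6; Miocene 17.697 Myr.
Sorted shortest-first: Pleistocene (2.5683), Pliocene (2.753), Paleocene (10), Oligocene (10.87), Furongian (11.6), Guadalupian (13.5), Miocene (17.697), Cisuralian (25.89).
The third shortest is Paleocene at 10 Myr.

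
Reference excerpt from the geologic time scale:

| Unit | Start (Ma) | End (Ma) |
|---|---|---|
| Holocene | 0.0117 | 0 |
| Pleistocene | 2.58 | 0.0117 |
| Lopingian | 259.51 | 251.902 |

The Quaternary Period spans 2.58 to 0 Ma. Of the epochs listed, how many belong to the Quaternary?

Epochs inside 2.58–0 Ma: Pleistocene, Holocene — 2 in total.

2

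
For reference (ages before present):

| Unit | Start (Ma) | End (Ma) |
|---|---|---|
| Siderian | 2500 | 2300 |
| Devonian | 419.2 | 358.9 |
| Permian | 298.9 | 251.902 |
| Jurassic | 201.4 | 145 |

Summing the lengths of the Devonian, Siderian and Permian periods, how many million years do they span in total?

Duration is start − end for each: (419.2 − 358.9) + (2500 − 2300) + (298.9 − 251.902).
That is 60.3 + 200 + 46.998, which totals 307.298 million years.

307.298 million years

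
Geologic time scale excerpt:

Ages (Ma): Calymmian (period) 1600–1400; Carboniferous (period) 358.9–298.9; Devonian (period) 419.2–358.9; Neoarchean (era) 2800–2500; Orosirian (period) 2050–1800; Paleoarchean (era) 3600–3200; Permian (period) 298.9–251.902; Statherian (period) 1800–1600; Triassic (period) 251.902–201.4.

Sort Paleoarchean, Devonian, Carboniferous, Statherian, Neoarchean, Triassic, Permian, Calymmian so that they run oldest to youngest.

Paleoarchean, Neoarchean, Statherian, Calymmian, Devonian, Carboniferous, Permian, Triassic

The oldest of these is Paleoarchean (starts 3600 Ma) and the youngest is Triassic (ends 201.4 Ma).
In between, by decreasing start age: Neoarchean (2800), Statherian (1800), Calymmian (1600), Devonian (419.2), Carboniferous (358.9), Permian (298.9).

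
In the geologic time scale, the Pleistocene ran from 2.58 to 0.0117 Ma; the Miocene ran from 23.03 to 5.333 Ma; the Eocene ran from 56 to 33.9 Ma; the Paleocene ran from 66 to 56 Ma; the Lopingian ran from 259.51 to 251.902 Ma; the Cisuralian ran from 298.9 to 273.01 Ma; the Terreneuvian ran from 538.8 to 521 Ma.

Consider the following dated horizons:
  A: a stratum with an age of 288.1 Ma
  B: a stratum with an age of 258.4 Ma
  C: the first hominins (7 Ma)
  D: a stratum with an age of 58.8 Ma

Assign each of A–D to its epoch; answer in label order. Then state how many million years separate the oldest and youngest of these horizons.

A — Cisuralian; B — Lopingian; C — Miocene; D — Paleocene; span 281.1 million years

Match each age against the start–end ranges in the excerpt: A = 288.1 Ma → Cisuralian (298.9–273.01); B = 258.4 Ma → Lopingian (259.51–251.902); C = 7 Ma → Miocene (23.03–5.333); D = 58.8 Ma → Paleocene (66–56).
The largest age is 288.1 Ma and the smallest is 7 Ma; their difference is 281.1 Myr.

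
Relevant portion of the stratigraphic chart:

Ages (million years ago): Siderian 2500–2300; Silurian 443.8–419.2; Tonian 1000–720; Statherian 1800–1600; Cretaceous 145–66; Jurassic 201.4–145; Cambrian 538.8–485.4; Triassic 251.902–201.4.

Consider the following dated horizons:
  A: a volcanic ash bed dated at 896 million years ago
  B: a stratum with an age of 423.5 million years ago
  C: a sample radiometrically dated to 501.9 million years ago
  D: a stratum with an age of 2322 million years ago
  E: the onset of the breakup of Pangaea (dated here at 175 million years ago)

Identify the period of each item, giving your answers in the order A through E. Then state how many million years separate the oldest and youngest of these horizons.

Match each age against the start–end ranges in the excerpt: A = 896 Ma → Tonian (1000–720); B = 423.5 Ma → Silurian (443.8–419.2); C = 501.9 Ma → Cambrian (538.8–485.4); D = 2322 Ma → Siderian (2500–2300); E = 175 Ma → Jurassic (201.4–145).
The largest age is 2322 Ma and the smallest is 175 Ma; their difference is 2147 Myr.

A — Tonian; B — Silurian; C — Cambrian; D — Siderian; E — Jurassic; span 2147 million years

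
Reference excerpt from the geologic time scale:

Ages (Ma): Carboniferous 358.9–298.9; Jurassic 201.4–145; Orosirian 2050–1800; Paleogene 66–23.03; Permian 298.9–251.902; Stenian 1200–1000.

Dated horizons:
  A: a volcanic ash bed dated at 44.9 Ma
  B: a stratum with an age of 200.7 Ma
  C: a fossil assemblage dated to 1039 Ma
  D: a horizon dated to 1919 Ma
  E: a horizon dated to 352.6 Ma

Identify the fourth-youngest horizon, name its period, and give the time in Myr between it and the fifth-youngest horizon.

C, in the Stenian; 880 million years to D

Smaller Ma means younger, so youngest first: A 44.9 < B 200.7 < E 352.6 < C 1039 < D 1919.
Counting 4 along gives C (1039 Ma); the excerpt puts that inside the Stenian, 1200–1000 Ma.
Next in line is D (1919 Ma), and 1919 − 1039 = 880 Myr.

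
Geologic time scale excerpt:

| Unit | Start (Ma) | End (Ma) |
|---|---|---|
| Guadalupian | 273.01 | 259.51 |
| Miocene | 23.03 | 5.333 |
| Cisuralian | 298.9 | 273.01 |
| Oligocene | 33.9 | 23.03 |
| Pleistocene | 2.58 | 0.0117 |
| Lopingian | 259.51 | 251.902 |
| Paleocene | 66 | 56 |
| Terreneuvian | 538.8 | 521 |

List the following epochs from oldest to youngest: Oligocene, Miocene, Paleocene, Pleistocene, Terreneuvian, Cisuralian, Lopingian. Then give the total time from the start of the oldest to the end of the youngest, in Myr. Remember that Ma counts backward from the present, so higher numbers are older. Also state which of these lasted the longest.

Terreneuvian, Cisuralian, Lopingian, Paleocene, Oligocene, Miocene, Pleistocene; total span 538.7883 Myr; longest is Cisuralian

Start ages (Ma): Terreneuvian 538.8, Cisuralian 298.9, Lopingian 259.51, Paleocene 66, Oligocene 33.9, Miocene 23.03, Pleistocene 2.58.
Ordered oldest to youngest: Terreneuvian, Cisuralian, Lopingian, Paleocene, Oligocene, Miocene, Pleistocene.
Span = 538.8 − 0.0117 = 538.7883 Myr.
Durations: Miocene 17.697, Pleistocene 2.5683, Oligocene 10.87, Cisuralian 25.89, Terreneuvian 17.8, Lopingian 7.608, Paleocene 10 → longest is Cisuralian (25.89 Myr).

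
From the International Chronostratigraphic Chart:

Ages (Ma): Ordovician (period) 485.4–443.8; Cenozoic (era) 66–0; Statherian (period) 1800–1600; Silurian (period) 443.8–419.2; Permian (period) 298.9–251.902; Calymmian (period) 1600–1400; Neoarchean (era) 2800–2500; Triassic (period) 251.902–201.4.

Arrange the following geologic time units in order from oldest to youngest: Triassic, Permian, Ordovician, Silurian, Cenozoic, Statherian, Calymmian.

Statherian, Calymmian, Ordovician, Silurian, Permian, Triassic, Cenozoic

Read off each span (Ma): Triassic 251.902–201.4; Permian 298.9–251.902; Ordovician 485.4–443.8; Silurian 443.8–419.2; Cenozoic 66–0; Statherian 1800–1600; Calymmian 1600–1400.
Larger Ma is older, so oldest→youngest is Statherian, Calymmian, Ordovician, Silurian, Permian, Triassic, Cenozoic.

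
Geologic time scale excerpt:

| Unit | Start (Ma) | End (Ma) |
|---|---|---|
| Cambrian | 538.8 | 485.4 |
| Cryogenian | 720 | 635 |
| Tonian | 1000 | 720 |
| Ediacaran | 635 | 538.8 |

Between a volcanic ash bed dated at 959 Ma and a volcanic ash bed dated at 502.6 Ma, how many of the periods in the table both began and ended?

2

The older date is 959 Ma and the younger is 502.6 Ma.
Periods with start < 959 and end > 502.6 Ma: Cryogenian (720–635), Ediacaran (635–538.8).
That is 2 complete periods.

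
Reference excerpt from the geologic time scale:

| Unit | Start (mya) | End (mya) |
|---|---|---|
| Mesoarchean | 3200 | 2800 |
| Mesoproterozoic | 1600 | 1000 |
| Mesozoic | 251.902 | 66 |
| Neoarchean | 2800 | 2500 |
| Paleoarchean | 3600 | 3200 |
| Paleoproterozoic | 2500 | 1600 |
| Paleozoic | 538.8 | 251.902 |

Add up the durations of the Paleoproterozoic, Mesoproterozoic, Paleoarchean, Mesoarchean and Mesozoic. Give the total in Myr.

Each duration: Paleoproterozoic = 900; Mesoproterozoic = 600; Paleoarchean = 400; Mesoarchean = 400; Mesozoic = 185.902.
Sum: 900 + 600 + 400 + 400 + 185.902 = 2485.902 Myr.

2485.902 million years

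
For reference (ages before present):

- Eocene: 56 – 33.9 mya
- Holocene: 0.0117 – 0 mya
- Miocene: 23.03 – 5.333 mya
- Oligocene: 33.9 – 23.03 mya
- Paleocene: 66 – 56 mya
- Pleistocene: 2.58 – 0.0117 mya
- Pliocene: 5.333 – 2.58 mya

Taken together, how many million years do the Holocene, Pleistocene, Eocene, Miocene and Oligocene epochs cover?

53.247 million years

Each duration: Holocene = 0.0117; Pleistocene = 2.5683; Eocene = 22.1; Miocene = 17.697; Oligocene = 10.87.
Sum: 0.0117 + 2.5683 + 22.1 + 17.697 + 10.87 = 53.247 Myr.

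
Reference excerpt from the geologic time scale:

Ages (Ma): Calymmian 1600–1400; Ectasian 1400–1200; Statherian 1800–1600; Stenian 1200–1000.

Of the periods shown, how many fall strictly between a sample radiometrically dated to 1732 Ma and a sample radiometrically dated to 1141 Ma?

1732 Ma sits inside the Statherian (1800–1600) and 1141 Ma inside the Stenian (1200–1000); neither of those is wholly between the two dates.
The listed periods lying completely between them are Calymmian, Ectasian — 2 in all.

2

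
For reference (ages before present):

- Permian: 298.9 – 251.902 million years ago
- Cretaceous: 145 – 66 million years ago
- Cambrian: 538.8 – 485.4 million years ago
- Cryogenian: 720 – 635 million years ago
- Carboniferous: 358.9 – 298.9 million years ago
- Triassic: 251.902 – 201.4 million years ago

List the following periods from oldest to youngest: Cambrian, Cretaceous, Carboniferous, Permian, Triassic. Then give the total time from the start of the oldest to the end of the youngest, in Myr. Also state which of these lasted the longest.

Start ages (Ma): Cambrian 538.8, Carboniferous 358.9, Permian 298.9, Triassic 251.902, Cretaceous 145.
Ordered oldest to youngest: Cambrian, Carboniferous, Permian, Triassic, Cretaceous.
Span = 538.8 − 66 = 472.8 Myr.
Durations: Cambrian 53.4, Carboniferous 60, Permian 46.998, Triassic 50.502, Cretaceous 79 → longest is Cretaceous (79 Myr).

Cambrian, Carboniferous, Permian, Triassic, Cretaceous; total span 472.8 Myr; longest is Cretaceous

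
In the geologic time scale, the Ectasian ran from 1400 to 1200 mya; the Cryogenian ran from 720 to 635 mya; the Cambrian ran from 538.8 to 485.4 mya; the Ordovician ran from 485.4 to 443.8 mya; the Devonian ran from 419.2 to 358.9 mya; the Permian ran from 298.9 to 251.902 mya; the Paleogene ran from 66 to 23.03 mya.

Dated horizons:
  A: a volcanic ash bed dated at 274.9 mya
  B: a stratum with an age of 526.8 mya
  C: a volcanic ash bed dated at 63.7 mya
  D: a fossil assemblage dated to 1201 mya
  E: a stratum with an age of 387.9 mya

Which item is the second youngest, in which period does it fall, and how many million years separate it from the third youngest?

A, in the Permian; 113 million years to E

Smaller Ma means younger, so youngest first: C 63.7 < A 274.9 < E 387.9 < B 526.8 < D 1201.
Counting 2 along gives A (274.9 Ma); the excerpt puts that inside the Permian, 298.9–251.902 Ma.
Next in line is E (387.9 Ma), and 387.9 − 274.9 = 113 Myr.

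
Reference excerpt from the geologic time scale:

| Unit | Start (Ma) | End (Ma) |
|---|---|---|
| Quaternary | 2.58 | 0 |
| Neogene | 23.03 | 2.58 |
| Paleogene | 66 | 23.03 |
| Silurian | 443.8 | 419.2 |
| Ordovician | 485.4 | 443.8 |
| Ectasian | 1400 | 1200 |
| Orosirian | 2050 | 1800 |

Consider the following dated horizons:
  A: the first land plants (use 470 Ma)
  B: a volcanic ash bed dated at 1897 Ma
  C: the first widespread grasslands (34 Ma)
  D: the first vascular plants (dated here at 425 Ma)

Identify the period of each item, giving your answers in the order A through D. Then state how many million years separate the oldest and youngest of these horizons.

A: 470 Ma lies in 485.4–443.8 Ma, so Ordovician.
B: 1897 Ma lies in 2050–1800 Ma, so Orosirian.
C: 34 Ma lies in 66–23.03 Ma, so Paleogene.
D: 425 Ma lies in 443.8–419.2 Ma, so Silurian.
Oldest = 1897 Ma, youngest = 34 Ma → span 1863 Myr.

A — Ordovician; B — Orosirian; C — Paleogene; D — Silurian; span 1863 million years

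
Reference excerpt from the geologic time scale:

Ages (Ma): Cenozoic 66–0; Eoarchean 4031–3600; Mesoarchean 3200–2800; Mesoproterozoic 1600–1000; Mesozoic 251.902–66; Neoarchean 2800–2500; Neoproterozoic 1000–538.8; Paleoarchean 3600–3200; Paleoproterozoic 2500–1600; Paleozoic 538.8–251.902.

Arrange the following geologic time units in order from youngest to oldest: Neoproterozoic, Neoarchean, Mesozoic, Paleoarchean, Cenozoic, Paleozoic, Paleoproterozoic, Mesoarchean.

Cenozoic, Mesozoic, Paleozoic, Neoproterozoic, Paleoproterozoic, Neoarchean, Mesoarchean, Paleoarchean

Read off each span (Ma): Neoproterozoic 1000–538.8; Neoarchean 2800–2500; Mesozoic 251.902–66; Paleoarchean 3600–3200; Cenozoic 66–0; Paleozoic 538.8–251.902; Paleoproterozoic 2500–1600; Mesoarchean 3200–2800.
Larger Ma is older, so oldest→youngest is Paleoarchean, Mesoarchean, Neoarchean, Paleoproterozoic, Neoproterozoic, Paleozoic, Mesozoic, Cenozoic; reverse it for youngest→oldest.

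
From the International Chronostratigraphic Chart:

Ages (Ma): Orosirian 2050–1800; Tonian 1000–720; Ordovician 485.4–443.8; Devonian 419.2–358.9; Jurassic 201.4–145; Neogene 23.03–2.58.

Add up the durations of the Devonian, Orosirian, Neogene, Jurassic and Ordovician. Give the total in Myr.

428.75 million years

Each duration: Devonian = 60.3; Orosirian = 250; Neogene = 20.45; Jurassic = 56.4; Ordovician = 41.6.
Sum: 60.3 + 250 + 20.45 + 56.4 + 41.6 = 428.75 Myr.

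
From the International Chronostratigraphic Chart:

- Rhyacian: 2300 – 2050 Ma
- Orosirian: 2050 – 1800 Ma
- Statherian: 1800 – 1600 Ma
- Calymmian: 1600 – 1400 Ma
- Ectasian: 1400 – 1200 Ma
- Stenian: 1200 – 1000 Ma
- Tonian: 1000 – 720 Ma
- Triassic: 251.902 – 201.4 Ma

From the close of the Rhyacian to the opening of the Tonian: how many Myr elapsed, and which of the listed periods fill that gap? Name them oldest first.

1050 million years; Orosirian, Statherian, Calymmian, Ectasian, Stenian

End of Rhyacian = 2050 Ma; start of Tonian = 1000 Ma.
Gap = 2050 − 1000 = 1050 Myr.
Periods wholly inside 2050–1000 Ma: Orosirian (2050–1800), Statherian (1800–1600), Calymmian (1600–1400), Ectasian (1400–1200), Stenian (1200–1000).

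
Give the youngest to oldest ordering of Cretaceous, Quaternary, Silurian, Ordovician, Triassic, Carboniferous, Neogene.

Era membership (oldest first within each) — Paleozoic: Ordovician, Silurian, Carboniferous; Mesozoic: Triassic, Cretaceous; Cenozoic: Neogene, Quaternary. Paleozoic precedes Mesozoic, which precedes Cenozoic. Concatenating the groups in that era order and then reversing gives youngest to oldest.

Quaternary, then Neogene, then Cretaceous, then Triassic, then Carboniferous, then Silurian, then Ordovician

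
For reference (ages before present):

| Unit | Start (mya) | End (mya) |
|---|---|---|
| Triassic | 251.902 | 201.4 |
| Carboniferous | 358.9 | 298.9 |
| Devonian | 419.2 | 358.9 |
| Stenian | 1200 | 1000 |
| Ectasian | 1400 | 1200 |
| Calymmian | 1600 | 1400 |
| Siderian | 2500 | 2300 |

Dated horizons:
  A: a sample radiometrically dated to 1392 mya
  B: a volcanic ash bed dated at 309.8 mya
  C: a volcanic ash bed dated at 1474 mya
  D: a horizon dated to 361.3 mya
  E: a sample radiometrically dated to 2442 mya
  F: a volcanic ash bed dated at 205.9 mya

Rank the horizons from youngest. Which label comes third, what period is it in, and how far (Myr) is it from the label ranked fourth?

D, in the Devonian; 1030.7 million years to A

Smaller Ma means younger, so youngest first: F 205.9 < B 309.8 < D 361.3 < A 1392 < C 1474 < E 2442.
Counting 3 along gives D (361.3 Ma); the excerpt puts that inside the Devonian, 419.2–358.9 Ma.
Next in line is A (1392 Ma), and 1392 − 361.3 = 1030.7 Myr.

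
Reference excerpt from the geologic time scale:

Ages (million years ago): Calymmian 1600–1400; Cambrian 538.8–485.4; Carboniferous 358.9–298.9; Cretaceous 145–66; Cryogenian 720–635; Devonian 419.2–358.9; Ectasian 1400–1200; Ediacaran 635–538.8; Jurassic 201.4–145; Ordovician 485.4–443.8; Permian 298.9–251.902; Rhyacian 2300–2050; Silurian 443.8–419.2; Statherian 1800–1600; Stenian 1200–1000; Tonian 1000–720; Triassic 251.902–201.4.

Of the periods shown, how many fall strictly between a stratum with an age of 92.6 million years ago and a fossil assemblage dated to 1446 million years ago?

1446 Ma sits inside the Calymmian (1600–1400) and 92.6 Ma inside the Cretaceous (145–66); neither of those is wholly between the two dates.
The listed periods lying completely between them are Ectasian, Stenian, Tonian, Cryogenian, Ediacaran, Cambrian, Ordovician, Silurian, Devonian, Carboniferous, Permian, Triassic, Jurassic — 13 in all.

13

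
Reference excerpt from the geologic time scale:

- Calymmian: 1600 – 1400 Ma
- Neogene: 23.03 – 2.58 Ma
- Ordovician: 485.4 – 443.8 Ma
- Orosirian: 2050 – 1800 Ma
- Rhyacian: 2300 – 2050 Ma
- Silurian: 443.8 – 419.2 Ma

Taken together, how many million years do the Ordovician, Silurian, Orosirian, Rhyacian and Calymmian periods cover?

766.2 million years

Duration is start − end for each: (485.4 − 443.8) + (443.8 − 419.2) + (2050 − 1800) + (2300 − 2050) + (1600 − 1400).
That is 41.6 + 24.6 + 250 + 250 + 200, which totals 766.2 million years.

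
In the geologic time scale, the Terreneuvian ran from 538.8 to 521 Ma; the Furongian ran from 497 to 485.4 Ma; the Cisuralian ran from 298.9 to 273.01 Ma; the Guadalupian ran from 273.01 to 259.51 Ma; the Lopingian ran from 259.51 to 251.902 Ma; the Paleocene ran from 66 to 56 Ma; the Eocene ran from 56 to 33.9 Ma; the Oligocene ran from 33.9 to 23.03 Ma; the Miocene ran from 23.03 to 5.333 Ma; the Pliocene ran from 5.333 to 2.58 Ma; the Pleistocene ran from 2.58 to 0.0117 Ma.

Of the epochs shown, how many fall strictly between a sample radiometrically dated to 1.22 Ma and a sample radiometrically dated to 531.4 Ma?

531.4 Ma sits inside the Terreneuvian (538.8–521) and 1.22 Ma inside the Pleistocene (2.58–0.0117); neither of those is wholly between the two dates.
The listed epochs lying completely between them are Furongian, Cisuralian, Guadalupian, Lopingian, Paleocene, Eocene, Oligocene, Miocene, Pliocene — 9 in all.

9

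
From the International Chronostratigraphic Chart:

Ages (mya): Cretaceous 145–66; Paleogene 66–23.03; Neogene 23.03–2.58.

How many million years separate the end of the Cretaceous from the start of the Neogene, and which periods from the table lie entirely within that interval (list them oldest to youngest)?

The Cretaceous closes at 66 Ma and the Neogene opens at 23.03 Ma, so the interval is 66 − 23.03 = 42.97 Myr.
A period fits inside if it starts at or after 66 Ma and ends at or before 23.03 Ma; oldest first that gives Paleogene.

42.97 million years; Paleogene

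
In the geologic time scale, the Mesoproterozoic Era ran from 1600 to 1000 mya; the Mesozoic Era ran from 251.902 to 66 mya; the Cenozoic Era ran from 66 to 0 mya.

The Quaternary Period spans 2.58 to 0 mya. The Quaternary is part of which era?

Cenozoic

The Quaternary (2.58–0 Ma) lies entirely within 66–0 Ma, the Cenozoic Era.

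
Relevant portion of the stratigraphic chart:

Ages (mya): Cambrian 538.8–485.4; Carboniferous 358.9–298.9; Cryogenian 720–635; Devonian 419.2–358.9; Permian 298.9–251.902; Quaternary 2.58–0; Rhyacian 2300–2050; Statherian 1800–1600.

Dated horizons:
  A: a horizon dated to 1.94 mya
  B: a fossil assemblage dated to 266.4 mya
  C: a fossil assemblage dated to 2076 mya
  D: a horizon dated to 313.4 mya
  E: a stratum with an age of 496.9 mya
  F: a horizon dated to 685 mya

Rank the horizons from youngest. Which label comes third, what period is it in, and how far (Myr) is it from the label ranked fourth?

Smaller Ma means younger, so youngest first: A 1.94 < B 266.4 < D 313.4 < E 496.9 < F 685 < C 2076.
Counting 3 along gives D (313.4 Ma); the excerpt puts that inside the Carboniferous, 358.9–298.9 Ma.
Next in line is E (496.9 Ma), and 496.9 − 313.4 = 183.5 Myr.

D, in the Carboniferous; 183.5 million years to E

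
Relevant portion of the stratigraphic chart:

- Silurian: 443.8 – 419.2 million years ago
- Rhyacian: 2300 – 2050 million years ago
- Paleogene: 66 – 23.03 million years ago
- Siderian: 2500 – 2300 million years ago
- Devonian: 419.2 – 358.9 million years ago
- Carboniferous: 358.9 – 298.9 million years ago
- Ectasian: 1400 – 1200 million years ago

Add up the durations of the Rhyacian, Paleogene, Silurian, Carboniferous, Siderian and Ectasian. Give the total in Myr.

Duration is start − end for each: (2300 − 2050) + (66 − 23.03) + (443.8 − 419.2) + (358.9 − 298.9) + (2500 − 2300) + (1400 − 1200).
That is 250 + 42.97 + 24.6 + 60 + 200 + 200, which totals 777.57 million years.

777.57 million years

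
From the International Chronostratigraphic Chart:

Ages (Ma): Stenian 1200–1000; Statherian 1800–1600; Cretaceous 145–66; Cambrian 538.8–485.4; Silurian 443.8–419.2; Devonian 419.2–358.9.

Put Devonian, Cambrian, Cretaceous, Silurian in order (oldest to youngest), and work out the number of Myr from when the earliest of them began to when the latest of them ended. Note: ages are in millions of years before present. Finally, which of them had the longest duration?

Cambrian → Silurian → Devonian → Cretaceous; total span 472.8 Myr; longest is Cretaceous

Start ages (Ma): Cambrian 538.8, Silurian 443.8, Devonian 419.2, Cretaceous 145.
Ordered oldest to youngest: Cambrian, Silurian, Devonian, Cretaceous.
Span = 538.8 − 66 = 472.8 Myr.
Durations: Cretaceous 79, Devonian 60.3, Silurian 24.6, Cambrian 53.4 → longest is Cretaceous (79 Myr).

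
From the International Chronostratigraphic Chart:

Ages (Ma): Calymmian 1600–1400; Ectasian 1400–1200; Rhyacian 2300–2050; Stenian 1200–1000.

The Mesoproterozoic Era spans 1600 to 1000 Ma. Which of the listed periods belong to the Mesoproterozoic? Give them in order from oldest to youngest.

Calymmian, Ectasian, Stenian

Periods with both bounds inside 1600–1000 Ma: Calymmian (1600–1400), Ectasian (1400–1200), Stenian (1200–1000).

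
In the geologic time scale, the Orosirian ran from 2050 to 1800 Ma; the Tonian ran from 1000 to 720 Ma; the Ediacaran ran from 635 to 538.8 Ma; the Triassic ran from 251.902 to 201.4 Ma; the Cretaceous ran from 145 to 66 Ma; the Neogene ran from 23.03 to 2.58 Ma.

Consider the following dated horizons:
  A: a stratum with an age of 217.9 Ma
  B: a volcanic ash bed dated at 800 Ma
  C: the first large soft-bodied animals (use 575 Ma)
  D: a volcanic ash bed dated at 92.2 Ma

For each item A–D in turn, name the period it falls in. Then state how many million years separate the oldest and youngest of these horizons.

Match each age against the start–end ranges in the excerpt: A = 217.9 Ma → Triassic (251.902–201.4); B = 800 Ma → Tonian (1000–720); C = 575 Ma → Ediacaran (635–538.8); D = 92.2 Ma → Cretaceous (145–66).
The largest age is 800 Ma and the smallest is 92.2 Ma; their difference is 707.8 Myr.

A — Triassic; B — Tonian; C — Ediacaran; D — Cretaceous; span 707.8 million years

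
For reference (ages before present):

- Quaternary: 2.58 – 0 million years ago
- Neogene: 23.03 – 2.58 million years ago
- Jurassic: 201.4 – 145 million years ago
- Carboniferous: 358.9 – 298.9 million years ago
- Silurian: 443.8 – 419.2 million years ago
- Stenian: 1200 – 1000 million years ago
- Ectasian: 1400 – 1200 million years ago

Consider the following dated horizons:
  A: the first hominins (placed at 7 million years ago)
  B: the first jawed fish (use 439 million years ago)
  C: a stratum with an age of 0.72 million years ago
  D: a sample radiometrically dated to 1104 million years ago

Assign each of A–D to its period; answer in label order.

Match each age against the start–end ranges in the excerpt: A = 7 Ma → Neogene (23.03–2.58); B = 439 Ma → Silurian (443.8–419.2); C = 0.72 Ma → Quaternary (2.58–0); D = 1104 Ma → Stenian (1200–1000).

A — Neogene; B — Silurian; C — Quaternary; D — Stenian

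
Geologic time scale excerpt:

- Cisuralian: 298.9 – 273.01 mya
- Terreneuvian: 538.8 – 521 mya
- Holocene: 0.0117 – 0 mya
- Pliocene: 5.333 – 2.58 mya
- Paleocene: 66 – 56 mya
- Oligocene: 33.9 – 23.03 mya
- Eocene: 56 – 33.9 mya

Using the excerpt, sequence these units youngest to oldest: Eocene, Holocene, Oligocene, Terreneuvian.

Holocene, Oligocene, Eocene, Terreneuvian

Sorting by start age (ascending Ma, since larger Ma = older): Holocene start 0.0117, Oligocene start 33.9, Eocene start 56, Terreneuvian start 538.8.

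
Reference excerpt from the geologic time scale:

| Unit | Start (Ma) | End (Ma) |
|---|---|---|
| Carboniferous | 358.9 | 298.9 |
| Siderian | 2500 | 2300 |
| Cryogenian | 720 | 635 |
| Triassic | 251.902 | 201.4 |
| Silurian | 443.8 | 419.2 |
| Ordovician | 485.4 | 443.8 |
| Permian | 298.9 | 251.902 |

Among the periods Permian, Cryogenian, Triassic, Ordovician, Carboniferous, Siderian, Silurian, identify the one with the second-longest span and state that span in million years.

Start − end for each: Permian 298.9 − 251.902 = 46.998; Cryogenian 720 − 635 = 85; Triassic 251.902 − 201.4 = 50.502; Ordovician 485.4 − 443.8 = 41.6; Carboniferous 358.9 − 298.9 = 60; Siderian 2500 − 2300 = 200; Silurian 443.8 − 419.2 = 24.6.
Ranking these from longest: Siderian > Cryogenian > Carboniferous > Triassic > Permian > Ordovician > Silurian.
Position 2 in that ranking is Cryogenian, which lasted 85 Myr.

Cryogenian, 85 million years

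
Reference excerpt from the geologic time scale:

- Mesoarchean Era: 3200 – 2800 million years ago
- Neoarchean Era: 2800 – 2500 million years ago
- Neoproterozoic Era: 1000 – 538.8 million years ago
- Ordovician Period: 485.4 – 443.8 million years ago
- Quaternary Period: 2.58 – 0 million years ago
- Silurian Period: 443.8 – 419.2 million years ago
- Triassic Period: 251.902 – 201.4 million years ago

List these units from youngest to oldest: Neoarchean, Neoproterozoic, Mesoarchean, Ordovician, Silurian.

Silurian, Ordovician, Neoproterozoic, Neoarchean, Mesoarchean

Read off each span (Ma): Neoarchean 2800–2500; Neoproterozoic 1000–538.8; Mesoarchean 3200–2800; Ordovician 485.4–443.8; Silurian 443.8–419.2.
Larger Ma is older, so oldest→youngest is Mesoarchean, Neoarchean, Neoproterozoic, Ordovician, Silurian; reverse it for youngest→oldest.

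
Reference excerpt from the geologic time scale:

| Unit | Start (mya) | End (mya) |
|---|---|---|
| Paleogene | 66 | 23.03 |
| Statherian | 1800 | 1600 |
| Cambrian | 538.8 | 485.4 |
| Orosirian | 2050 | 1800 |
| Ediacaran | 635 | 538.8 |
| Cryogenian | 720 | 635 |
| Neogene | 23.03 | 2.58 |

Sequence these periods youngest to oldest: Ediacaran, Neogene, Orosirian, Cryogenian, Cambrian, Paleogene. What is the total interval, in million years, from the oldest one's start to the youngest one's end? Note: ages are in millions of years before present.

Neogene → Paleogene → Cambrian → Ediacaran → Cryogenian → Orosirian; total span 2047.42 Myr

From the excerpt: Ediacaran 635–538.8; Neogene 23.03–2.58; Orosirian 2050–1800; Cryogenian 720–635; Cambrian 538.8–485.4; Paleogene 66–23.03 (Ma).
Larger Ma is earlier, so the oldest is Orosirian and the youngest is Neogene; youngest to oldest: Neogene, Paleogene, Cambrian, Ediacaran, Cryogenian, Orosirian.
Oldest start 2050 minus youngest end 2.58 gives 2047.42 Myr overall.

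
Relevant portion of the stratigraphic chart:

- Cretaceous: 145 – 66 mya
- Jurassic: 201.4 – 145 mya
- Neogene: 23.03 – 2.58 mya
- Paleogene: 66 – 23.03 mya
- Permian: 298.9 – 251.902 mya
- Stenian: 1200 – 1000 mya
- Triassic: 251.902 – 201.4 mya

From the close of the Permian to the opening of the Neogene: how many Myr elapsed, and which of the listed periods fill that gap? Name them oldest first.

End of Permian = 251.902 Ma; start of Neogene = 23.03 Ma.
Gap = 251.902 − 23.03 = 228.872 Myr.
Periods wholly inside 251.902–23.03 Ma: Triassic (251.902–201.4), Jurassic (201.4–145), Cretaceous (145–66), Paleogene (66–23.03).

228.872 million years; Triassic, Jurassic, Cretaceous, Paleogene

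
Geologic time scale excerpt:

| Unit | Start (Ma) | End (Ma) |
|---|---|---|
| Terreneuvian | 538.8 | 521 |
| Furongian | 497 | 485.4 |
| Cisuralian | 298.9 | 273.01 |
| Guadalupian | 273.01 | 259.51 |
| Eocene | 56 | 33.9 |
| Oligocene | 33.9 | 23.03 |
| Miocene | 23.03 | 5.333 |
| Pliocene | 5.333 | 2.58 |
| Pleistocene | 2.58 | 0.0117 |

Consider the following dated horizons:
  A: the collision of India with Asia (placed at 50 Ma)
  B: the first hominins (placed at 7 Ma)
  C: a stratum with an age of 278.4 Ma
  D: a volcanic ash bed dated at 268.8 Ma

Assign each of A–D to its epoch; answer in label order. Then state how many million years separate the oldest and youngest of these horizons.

A — Eocene; B — Miocene; C — Cisuralian; D — Guadalupian; span 271.4 million years

A: 50 Ma lies in 56–33.9 Ma, so Eocene.
B: 7 Ma lies in 23.03–5.333 Ma, so Miocene.
C: 278.4 Ma lies in 298.9–273.01 Ma, so Cisuralian.
D: 268.8 Ma lies in 273.01–259.51 Ma, so Guadalupian.
Oldest = 278.4 Ma, youngest = 7 Ma → span 271.4 Myr.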